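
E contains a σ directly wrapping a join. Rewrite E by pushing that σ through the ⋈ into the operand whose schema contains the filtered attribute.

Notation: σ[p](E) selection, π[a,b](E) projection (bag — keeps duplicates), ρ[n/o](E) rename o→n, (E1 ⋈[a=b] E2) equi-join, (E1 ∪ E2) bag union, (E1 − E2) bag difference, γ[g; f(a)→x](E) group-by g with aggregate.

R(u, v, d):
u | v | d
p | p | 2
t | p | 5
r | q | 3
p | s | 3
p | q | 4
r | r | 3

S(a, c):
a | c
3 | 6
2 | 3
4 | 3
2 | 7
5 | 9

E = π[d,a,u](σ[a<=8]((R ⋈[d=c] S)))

σ filters on a, owned by the right side.
E' = π[d,a,u]((R ⋈[d=c] σ[a<=8](S)))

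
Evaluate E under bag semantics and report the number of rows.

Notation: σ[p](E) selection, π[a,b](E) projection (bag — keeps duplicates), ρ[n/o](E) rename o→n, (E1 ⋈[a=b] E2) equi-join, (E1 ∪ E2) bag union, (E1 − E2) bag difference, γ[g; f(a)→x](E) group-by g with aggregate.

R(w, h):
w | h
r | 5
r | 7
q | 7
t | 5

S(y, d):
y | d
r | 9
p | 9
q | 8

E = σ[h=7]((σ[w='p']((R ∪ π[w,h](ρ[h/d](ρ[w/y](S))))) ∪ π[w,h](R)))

Stepwise |·|:
  R → 4
  S → 3
  ρ[w/y](S) → 3
  ρ[h/d](ρ[w/y](S)) → 3
  π[w,h](ρ[h/d](ρ[w/y](S))) → 3
  (R ∪ π[w,h](ρ[h/d](ρ[w/y](S)))) → 7
  σ[w='p']((R ∪ π[w,h](ρ[h/d](ρ[w/y](S))))) → 1
  R → 4
  π[w,h](R) → 4
  (σ[w='p']((R ∪ π[w,h](ρ[h/d](ρ[w/y](S))))) ∪ π[w,h](R)) → 5
  σ[h=7]((σ[w='p']((R ∪ π[w,h](ρ[h/d](ρ[w/y](S))))) ∪ π[w,h](R))) → 2

|E| = 2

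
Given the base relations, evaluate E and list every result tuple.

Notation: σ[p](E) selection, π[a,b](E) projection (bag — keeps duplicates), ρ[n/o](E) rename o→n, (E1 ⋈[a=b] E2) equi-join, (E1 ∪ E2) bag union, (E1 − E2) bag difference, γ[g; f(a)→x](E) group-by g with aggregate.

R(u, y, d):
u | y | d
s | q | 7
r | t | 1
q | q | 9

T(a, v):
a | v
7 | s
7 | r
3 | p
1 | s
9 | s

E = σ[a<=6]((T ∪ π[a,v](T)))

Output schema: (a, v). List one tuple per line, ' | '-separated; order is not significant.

Stepwise |·|:
  T → 5
  T → 5
  π[a,v](T) → 5
  (T ∪ π[a,v](T)) → 10
  σ[a<=6]((T ∪ π[a,v](T))) → 4

== RESULT ==
a | v
1 | s
1 | s
3 | p
3 | p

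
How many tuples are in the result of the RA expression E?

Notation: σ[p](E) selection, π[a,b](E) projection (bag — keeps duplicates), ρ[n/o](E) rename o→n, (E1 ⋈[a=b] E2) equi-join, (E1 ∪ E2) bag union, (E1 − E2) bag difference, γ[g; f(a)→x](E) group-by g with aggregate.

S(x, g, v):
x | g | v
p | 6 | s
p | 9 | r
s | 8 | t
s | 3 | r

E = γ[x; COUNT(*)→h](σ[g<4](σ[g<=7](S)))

Subexpression sizes:
  S → 4
  σ[g<=7](S) → 2
  σ[g<4](σ[g<=7](S)) → 1
  γ[x; COUNT(*)→h](σ[g<4](σ[g<=7](S))) → 1

|E| = 1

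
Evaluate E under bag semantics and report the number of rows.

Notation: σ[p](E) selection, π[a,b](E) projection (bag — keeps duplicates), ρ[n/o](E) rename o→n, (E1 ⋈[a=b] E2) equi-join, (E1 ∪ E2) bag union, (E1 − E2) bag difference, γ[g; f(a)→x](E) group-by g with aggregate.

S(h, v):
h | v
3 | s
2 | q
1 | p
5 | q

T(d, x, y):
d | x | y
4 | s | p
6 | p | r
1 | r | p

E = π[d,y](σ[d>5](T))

Row counts bottom-up:
  T → 3
  σ[d>5](T) → 1
  π[d,y](σ[d>5](T)) → 1

|E| = 1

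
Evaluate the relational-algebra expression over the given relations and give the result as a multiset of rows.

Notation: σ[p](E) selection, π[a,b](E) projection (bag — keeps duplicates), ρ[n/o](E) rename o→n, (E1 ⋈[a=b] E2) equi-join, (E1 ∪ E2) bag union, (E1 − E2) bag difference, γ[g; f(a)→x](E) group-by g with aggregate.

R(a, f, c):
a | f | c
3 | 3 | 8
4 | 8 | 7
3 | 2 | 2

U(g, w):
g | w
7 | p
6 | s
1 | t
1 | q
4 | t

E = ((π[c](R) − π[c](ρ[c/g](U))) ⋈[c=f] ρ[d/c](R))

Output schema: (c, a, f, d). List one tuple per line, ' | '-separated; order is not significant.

Per-node cardinality:
  R → 3
  π[c](R) → 3
  U → 5
  ρ[c/g](U) → 5
  π[c](ρ[c/g](U)) → 5
  (π[c](R) − π[c](ρ[c/g](U))) → 2
  R → 3
  ρ[d/c](R) → 3
  ((π[c](R) − π[c](ρ[c/g](U))) ⋈[c=f] ρ[d/c](R)) → 2

== RESULT ==
c | a | f | d
2 | 3 | 2 | 2
8 | 4 | 8 | 7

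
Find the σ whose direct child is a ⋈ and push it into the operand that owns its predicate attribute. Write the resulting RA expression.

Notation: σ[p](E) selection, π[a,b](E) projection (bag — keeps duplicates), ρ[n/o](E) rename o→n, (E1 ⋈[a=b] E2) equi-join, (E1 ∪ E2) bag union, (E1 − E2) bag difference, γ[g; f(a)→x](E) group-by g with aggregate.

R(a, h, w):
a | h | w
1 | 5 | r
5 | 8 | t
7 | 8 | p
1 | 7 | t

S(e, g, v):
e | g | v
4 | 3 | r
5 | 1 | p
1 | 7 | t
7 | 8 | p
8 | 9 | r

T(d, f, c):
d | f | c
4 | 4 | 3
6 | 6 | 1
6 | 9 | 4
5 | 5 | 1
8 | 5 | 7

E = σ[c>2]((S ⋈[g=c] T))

σ filters on c, owned by the right side.
E' = (S ⋈[g=c] σ[c>2](T))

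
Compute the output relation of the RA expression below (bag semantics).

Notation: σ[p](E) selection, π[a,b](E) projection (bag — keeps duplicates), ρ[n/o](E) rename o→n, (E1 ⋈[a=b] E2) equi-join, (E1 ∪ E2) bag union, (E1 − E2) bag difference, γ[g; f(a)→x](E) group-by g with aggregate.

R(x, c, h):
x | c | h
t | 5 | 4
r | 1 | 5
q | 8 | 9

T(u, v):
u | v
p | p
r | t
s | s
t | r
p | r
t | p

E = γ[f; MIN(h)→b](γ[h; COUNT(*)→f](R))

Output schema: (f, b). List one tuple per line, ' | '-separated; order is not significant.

Per-node cardinality:
  R → 3
  γ[h; COUNT(*)→f](R) → 3
  γ[f; MIN(h)→b](γ[h; COUNT(*)→f](R)) → 1

== RESULT ==
f | b
1 | 4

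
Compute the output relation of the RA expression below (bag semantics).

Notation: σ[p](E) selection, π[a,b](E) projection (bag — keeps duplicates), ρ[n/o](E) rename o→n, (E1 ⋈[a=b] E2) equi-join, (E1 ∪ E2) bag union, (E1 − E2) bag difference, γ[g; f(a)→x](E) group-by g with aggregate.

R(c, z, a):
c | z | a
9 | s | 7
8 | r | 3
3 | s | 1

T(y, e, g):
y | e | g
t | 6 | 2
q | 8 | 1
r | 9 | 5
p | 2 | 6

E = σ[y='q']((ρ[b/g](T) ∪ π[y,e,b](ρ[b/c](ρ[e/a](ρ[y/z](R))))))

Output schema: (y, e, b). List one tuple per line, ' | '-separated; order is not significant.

Per-node cardinality:
  T → 4
  ρ[b/g](T) → 4
  R → 3
  ρ[y/z](R) → 3
  ρ[e/a](ρ[y/z](R)) → 3
  ρ[b/c](ρ[e/a](ρ[y/z](R))) → 3
  π[y,e,b](ρ[b/c](ρ[e/a](ρ[y/z](R)))) → 3
  (ρ[b/g](T) ∪ π[y,e,b](ρ[b/c](ρ[e/a](ρ[y/z](R))))) → 7
  σ[y='q']((ρ[b/g](T) ∪ π[y,e,b](ρ[b/c](ρ[e/a](ρ[y/z](R)))))) → 1

== RESULT ==
y | e | b
q | 8 | 1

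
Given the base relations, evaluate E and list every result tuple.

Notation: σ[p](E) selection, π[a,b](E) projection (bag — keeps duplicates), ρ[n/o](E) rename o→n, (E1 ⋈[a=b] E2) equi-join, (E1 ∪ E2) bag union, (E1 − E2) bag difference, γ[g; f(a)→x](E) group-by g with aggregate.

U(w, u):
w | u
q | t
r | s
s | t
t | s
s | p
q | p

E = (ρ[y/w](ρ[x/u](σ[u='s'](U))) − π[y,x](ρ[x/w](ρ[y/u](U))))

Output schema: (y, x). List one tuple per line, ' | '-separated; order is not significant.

Stepwise |·|:
  U → 6
  σ[u='s'](U) → 2
  ρ[x/u](σ[u='s'](U)) → 2
  ρ[y/w](ρ[x/u](σ[u='s'](U))) → 2
  U → 6
  ρ[y/u](U) → 6
  ρ[x/w](ρ[y/u](U)) → 6
  π[y,x](ρ[x/w](ρ[y/u](U))) → 6
  (ρ[y/w](ρ[x/u](σ[u='s'](U))) − π[y,x](ρ[x/w](ρ[y/u](U)))) → 1

== RESULT ==
y | x
r | s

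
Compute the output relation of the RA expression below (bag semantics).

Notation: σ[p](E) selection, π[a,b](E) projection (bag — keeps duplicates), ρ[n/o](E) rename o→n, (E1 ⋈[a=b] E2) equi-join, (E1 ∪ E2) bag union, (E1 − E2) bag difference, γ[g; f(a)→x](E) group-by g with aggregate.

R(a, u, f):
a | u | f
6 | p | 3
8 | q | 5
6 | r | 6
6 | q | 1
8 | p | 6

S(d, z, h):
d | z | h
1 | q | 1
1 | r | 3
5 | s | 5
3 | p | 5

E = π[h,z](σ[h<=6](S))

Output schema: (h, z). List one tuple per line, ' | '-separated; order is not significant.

Stepwise |·|:
  S → 4
  σ[h<=6](S) → 4
  π[h,z](σ[h<=6](S)) → 4

== RESULT ==
h | z
1 | q
3 | r
5 | p
5 | s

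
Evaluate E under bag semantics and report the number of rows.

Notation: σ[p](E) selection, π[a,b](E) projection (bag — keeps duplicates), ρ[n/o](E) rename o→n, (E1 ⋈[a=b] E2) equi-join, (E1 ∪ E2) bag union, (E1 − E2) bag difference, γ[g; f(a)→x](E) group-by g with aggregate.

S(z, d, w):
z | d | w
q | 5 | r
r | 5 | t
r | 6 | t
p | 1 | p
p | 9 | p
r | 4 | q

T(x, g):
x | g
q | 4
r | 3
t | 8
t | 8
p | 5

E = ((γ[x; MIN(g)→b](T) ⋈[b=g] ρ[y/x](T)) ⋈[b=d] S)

Subexpression sizes:
  T → 5
  γ[x; MIN(g)→b](T) → 4
  T → 5
  ρ[y/x](T) → 5
  (γ[x; MIN(g)→b](T) ⋈[b=g] ρ[y/x](T)) → 5
  S → 6
  ((γ[x; MIN(g)→b](T) ⋈[b=g] ρ[y/x](T)) ⋈[b=d] S) → 3

|E| = 3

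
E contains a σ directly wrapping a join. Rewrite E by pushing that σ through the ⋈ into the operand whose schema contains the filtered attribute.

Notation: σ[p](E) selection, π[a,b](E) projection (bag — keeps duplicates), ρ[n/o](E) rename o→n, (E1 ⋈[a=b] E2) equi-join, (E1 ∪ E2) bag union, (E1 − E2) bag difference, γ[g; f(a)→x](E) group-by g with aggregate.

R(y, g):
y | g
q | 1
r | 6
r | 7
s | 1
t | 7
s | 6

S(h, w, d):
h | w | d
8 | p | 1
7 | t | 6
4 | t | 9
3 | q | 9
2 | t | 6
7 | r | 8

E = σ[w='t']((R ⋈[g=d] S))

σ filters on w, owned by the right side.
E' = (R ⋈[g=d] σ[w='t'](S))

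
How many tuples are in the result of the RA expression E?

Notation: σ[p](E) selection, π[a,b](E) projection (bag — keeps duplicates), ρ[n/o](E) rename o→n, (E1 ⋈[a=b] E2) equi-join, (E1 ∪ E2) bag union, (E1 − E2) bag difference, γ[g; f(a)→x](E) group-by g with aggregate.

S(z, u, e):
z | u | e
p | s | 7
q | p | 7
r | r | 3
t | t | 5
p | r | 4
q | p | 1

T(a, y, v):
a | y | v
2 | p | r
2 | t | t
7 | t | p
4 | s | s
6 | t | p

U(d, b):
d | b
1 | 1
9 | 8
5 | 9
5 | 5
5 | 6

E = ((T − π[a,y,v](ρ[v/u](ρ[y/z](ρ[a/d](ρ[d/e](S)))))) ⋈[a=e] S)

Row counts bottom-up:
  T → 5
  S → 6
  ρ[d/e](S) → 6
  ρ[a/d](ρ[d/e](S)) → 6
  ρ[y/z](ρ[a/d](ρ[d/e](S))) → 6
  ρ[v/u](ρ[y/z](ρ[a/d](ρ[d/e](S)))) → 6
  π[a,y,v](ρ[v/u](ρ[y/z](ρ[a/d](ρ[d/e](S))))) → 6
  (T − π[a,y,v](ρ[v/u](ρ[y/z](ρ[a/d](ρ[d/e](S)))))) → 5
  S → 6
  ((T − π[a,y,v](ρ[v/u](ρ[y/z](ρ[a/d](ρ[d/e](S)))))) ⋈[a=e] S) → 3

|E| = 3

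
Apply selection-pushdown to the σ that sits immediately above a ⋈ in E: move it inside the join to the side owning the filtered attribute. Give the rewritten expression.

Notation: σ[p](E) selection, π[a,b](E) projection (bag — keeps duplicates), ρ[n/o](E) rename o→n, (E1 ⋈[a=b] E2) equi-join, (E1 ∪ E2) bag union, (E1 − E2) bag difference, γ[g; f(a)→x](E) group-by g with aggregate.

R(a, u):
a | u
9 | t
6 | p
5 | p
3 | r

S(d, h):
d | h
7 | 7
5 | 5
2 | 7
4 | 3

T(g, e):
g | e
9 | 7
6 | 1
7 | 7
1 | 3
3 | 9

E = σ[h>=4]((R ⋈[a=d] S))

σ filters on h, owned by the right side.
E' = (R ⋈[a=d] σ[h>=4](S))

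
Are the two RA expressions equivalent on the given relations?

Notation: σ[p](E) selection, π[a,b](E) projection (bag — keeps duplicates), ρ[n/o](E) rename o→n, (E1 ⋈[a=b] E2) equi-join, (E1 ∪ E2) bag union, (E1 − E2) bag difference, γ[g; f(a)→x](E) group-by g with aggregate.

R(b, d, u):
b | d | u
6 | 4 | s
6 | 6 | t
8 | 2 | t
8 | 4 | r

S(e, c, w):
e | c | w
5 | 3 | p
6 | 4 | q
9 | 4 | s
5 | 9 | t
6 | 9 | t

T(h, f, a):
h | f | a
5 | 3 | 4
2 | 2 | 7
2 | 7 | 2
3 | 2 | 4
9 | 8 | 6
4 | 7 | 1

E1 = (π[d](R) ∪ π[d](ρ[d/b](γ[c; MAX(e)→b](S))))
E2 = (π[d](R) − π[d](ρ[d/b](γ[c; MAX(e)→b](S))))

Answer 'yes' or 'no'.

E1 row counts bottom-up:
  R → 4
  π[d](R) → 4
  S → 5
  γ[c; MAX(e)→b](S) → 3
  ρ[d/b](γ[c; MAX(e)→b](S)) → 3
  π[d](ρ[d/b](γ[c; MAX(e)→b](S))) → 3
  (π[d](R) ∪ π[d](ρ[d/b](γ[c; MAX(e)→b](S)))) → 7
E2 row counts bottom-up:
  R → 4
  π[d](R) → 4
  S → 5
  γ[c; MAX(e)→b](S) → 3
  ρ[d/b](γ[c; MAX(e)→b](S)) → 3
  π[d](ρ[d/b](γ[c; MAX(e)→b](S))) → 3
  (π[d](R) − π[d](ρ[d/b](γ[c; MAX(e)→b](S)))) → 3

E1 result:
d
2
4
4
5
6
6
9
E2 result:
d
2
4
4
Witness: (6,) appears 2× in E1 but 0× in E2.

no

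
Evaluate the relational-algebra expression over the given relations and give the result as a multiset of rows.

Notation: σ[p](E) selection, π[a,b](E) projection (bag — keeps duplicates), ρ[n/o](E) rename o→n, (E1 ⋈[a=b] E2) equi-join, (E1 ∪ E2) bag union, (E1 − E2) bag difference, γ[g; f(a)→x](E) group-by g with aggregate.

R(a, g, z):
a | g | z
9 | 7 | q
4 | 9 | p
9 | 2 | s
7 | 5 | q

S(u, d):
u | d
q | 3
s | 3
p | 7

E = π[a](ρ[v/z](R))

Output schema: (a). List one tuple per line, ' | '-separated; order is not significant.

Stepwise |·|:
  R → 4
  ρ[v/z](R) → 4
  π[a](ρ[v/z](R)) → 4

== RESULT ==
a
4
7
9
9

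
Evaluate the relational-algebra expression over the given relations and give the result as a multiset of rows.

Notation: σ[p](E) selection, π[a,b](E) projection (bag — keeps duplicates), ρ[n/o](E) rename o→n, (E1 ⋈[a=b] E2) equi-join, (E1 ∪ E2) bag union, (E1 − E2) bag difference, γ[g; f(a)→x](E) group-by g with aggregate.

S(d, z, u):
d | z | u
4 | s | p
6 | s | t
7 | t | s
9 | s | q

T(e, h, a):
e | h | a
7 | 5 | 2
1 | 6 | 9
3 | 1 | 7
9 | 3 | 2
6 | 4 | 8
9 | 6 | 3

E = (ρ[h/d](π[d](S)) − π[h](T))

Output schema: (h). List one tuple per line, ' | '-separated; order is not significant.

Per-node cardinality:
  S → 4
  π[d](S) → 4
  ρ[h/d](π[d](S)) → 4
  T → 6
  π[h](T) → 6
  (ρ[h/d](π[d](S)) − π[h](T)) → 2

== RESULT ==
h
7
9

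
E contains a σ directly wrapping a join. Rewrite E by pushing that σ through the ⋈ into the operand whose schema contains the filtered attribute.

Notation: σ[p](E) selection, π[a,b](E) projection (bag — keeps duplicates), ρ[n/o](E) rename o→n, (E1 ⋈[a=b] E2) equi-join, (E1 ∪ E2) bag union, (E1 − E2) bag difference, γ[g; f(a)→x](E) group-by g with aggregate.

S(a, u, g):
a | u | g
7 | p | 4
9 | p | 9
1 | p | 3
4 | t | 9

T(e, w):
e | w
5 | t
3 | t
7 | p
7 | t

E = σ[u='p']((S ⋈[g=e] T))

σ filters on u, owned by the left side.
E' = (σ[u='p'](S) ⋈[g=e] T)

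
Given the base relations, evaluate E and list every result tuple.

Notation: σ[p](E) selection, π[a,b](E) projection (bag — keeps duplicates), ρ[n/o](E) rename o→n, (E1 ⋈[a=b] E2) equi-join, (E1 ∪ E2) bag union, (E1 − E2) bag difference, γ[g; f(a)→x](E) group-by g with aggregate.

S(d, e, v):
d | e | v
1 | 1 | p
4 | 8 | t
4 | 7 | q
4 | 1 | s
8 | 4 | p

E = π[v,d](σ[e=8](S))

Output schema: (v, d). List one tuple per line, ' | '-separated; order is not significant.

Subexpression sizes:
  S → 5
  σ[e=8](S) → 1
  π[v,d](σ[e=8](S)) → 1

== RESULT ==
v | d
t | 4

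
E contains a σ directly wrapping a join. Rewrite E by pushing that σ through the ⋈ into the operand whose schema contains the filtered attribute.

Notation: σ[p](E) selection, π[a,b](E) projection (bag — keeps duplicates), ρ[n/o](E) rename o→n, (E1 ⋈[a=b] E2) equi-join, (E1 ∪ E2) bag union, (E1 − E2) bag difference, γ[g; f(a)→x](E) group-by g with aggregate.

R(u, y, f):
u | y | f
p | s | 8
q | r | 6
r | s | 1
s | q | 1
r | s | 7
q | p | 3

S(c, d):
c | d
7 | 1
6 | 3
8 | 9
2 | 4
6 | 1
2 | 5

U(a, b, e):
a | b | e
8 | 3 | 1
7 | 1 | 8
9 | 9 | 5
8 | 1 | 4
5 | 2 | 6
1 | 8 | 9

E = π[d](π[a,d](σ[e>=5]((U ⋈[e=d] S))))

σ filters on e, owned by the left side.
E' = π[d](π[a,d]((σ[e>=5](U) ⋈[e=d] S)))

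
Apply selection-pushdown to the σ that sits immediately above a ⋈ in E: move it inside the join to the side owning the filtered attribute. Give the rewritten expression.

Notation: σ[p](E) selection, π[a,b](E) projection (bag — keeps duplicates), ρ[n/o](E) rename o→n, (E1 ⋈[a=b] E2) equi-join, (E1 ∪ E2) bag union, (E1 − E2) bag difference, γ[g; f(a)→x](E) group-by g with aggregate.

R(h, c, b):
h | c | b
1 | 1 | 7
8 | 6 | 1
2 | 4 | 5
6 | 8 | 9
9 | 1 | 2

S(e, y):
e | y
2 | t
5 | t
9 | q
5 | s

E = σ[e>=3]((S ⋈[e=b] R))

σ filters on e, owned by the left side.
E' = (σ[e>=3](S) ⋈[e=b] R)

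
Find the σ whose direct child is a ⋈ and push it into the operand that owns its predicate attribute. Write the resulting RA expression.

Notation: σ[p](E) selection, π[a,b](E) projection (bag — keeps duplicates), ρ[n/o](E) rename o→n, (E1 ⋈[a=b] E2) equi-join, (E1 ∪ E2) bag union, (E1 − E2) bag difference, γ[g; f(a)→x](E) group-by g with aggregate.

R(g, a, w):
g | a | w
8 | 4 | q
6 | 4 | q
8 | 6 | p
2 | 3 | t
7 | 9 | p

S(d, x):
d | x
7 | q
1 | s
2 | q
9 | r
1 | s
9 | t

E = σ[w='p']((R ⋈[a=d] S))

σ filters on w, owned by the left side.
E' = (σ[w='p'](R) ⋈[a=d] S)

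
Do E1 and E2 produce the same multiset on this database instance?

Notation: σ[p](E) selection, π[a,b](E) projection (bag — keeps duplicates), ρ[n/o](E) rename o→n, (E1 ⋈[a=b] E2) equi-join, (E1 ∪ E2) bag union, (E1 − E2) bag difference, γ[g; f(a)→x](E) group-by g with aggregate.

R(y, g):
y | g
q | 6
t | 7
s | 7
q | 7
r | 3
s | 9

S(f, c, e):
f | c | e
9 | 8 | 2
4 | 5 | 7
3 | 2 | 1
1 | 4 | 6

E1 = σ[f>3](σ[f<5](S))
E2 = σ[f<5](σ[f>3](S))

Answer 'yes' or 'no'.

E1 stepwise |·|:
  S → 4
  σ[f<5](S) → 3
  σ[f>3](σ[f<5](S)) → 1
E2 stepwise |·|:
  S → 4
  σ[f>3](S) → 2
  σ[f<5](σ[f>3](S)) → 1

E1 and E2 produce the same multiset:
f | c | e
4 | 5 | 7

yes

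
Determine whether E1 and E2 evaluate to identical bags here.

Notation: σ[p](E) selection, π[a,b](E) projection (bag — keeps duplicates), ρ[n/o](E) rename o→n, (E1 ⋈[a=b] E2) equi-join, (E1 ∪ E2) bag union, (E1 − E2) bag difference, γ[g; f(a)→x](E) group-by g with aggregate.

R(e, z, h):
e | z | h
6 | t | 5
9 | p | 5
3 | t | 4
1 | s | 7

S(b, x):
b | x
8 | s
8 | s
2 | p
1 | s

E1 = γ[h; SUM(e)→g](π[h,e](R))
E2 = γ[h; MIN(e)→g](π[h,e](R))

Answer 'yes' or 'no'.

E1 subexpression sizes:
  R → 4
  π[h,e](R) → 4
  γ[h; SUM(e)→g](π[h,e](R)) → 3
E2 subexpression sizes:
  R → 4
  π[h,e](R) → 4
  γ[h; MIN(e)→g](π[h,e](R)) → 3

E1 result:
h | g
4 | 3
5 | 15
7 | 1
E2 result:
h | g
4 | 3
5 | 6
7 | 1
Witness: (5, 15) appears 1× in E1 but 0× in E2.

no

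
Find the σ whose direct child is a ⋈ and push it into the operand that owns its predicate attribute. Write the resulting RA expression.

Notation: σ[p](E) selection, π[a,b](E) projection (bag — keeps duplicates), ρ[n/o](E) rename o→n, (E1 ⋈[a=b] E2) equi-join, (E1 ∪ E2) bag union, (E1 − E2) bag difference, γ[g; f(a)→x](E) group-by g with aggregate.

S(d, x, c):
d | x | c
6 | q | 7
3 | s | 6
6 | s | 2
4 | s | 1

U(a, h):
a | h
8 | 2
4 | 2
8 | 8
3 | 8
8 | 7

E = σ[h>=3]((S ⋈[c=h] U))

σ filters on h, owned by the right side.
E' = (S ⋈[c=h] σ[h>=3](U))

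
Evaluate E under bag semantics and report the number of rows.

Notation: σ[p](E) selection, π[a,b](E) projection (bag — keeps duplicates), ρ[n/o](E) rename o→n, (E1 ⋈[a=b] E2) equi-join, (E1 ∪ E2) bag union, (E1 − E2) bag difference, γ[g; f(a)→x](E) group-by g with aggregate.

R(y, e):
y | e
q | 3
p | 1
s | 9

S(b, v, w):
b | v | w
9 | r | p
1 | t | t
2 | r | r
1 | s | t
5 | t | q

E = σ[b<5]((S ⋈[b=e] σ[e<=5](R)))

Per-node cardinality:
  S → 5
  R → 3
  σ[e<=5](R) → 2
  (S ⋈[b=e] σ[e<=5](R)) → 2
  σ[b<5]((S ⋈[b=e] σ[e<=5](R))) → 2

|E| = 2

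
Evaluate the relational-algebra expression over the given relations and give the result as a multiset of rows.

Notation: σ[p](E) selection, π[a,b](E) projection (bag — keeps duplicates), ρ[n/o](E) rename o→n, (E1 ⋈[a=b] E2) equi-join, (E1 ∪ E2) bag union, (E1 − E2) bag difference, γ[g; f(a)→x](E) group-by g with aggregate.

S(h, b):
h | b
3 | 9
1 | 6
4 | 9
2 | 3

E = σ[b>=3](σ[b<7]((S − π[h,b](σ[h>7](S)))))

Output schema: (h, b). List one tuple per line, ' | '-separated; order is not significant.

Per-node cardinality:
  S → 4
  S → 4
  σ[h>7](S) → 0
  π[h,b](σ[h>7](S)) → 0
  (S − π[h,b](σ[h>7](S))) → 4
  σ[b<7]((S − π[h,b](σ[h>7](S)))) → 2
  σ[b>=3](σ[b<7]((S − π[h,b](σ[h>7](S))))) → 2

== RESULT ==
h | b
1 | 6
2 | 3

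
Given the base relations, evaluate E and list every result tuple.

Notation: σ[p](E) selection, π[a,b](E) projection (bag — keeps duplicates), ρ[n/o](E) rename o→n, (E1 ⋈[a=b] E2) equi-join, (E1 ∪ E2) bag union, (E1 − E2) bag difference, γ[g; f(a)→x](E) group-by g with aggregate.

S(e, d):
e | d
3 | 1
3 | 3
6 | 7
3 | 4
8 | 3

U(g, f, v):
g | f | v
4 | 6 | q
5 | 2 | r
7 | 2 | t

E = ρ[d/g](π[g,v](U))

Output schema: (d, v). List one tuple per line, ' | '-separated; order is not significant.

Row counts bottom-up:
  U → 3
  π[g,v](U) → 3
  ρ[d/g](π[g,v](U)) → 3

== RESULT ==
d | v
4 | q
5 | r
7 | t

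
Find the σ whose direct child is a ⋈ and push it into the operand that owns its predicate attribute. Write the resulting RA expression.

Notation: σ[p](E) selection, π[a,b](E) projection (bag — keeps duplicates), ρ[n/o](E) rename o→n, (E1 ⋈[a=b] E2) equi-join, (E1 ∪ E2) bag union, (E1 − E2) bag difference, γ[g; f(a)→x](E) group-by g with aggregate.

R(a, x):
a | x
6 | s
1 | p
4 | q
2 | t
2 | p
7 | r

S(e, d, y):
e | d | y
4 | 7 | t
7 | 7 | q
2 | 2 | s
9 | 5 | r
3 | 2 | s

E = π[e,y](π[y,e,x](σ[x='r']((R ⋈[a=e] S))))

σ filters on x, owned by the left side.
E' = π[e,y](π[y,e,x]((σ[x='r'](R) ⋈[a=e] S)))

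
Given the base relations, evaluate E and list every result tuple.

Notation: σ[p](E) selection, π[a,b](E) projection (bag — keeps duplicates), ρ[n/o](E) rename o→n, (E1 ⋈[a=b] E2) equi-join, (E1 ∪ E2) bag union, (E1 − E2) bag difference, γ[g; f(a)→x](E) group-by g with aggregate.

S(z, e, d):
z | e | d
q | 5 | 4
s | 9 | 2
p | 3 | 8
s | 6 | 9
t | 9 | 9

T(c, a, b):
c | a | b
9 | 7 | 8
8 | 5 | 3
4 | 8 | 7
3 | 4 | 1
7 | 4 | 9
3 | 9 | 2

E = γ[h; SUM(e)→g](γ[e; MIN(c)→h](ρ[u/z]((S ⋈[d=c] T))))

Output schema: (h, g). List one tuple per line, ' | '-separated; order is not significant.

Per-node cardinality:
  S → 5
  T → 6
  (S ⋈[d=c] T) → 4
  ρ[u/z]((S ⋈[d=c] T)) → 4
  γ[e; MIN(c)→h](ρ[u/z]((S ⋈[d=c] T))) → 4
  γ[h; SUM(e)→g](γ[e; MIN(c)→h](ρ[u/z]((S ⋈[d=c] T)))) → 3

== RESULT ==
h | g
4 | 5
8 | 3
9 | 15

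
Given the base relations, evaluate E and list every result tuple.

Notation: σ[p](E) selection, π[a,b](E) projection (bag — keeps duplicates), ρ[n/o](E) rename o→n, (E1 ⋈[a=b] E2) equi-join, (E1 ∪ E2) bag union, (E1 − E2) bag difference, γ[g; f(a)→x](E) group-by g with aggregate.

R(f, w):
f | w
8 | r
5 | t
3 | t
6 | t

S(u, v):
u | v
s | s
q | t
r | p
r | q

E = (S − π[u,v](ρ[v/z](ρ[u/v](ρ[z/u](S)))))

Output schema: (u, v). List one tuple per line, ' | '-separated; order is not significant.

Stepwise |·|:
  S → 4
  S → 4
  ρ[z/u](S) → 4
  ρ[u/v](ρ[z/u](S)) → 4
  ρ[v/z](ρ[u/v](ρ[z/u](S))) → 4
  π[u,v](ρ[v/z](ρ[u/v](ρ[z/u](S)))) → 4
  (S − π[u,v](ρ[v/z](ρ[u/v](ρ[z/u](S))))) → 3

== RESULT ==
u | v
q | t
r | p
r | q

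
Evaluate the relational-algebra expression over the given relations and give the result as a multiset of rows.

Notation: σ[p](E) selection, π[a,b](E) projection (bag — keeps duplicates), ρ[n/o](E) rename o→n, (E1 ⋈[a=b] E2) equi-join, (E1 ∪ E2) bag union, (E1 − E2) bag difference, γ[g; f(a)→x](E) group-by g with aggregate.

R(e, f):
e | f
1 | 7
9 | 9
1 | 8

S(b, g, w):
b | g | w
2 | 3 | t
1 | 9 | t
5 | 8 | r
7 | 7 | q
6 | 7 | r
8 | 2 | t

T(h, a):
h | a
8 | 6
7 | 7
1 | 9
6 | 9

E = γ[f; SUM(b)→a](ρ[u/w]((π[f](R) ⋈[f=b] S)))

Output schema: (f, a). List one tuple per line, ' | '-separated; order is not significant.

Stepwise |·|:
  R → 3
  π[f](R) → 3
  S → 6
  (π[f](R) ⋈[f=b] S) → 2
  ρ[u/w]((π[f](R) ⋈[f=b] S)) → 2
  γ[f; SUM(b)→a](ρ[u/w]((π[f](R) ⋈[f=b] S))) → 2

== RESULT ==
f | a
7 | 7
8 | 8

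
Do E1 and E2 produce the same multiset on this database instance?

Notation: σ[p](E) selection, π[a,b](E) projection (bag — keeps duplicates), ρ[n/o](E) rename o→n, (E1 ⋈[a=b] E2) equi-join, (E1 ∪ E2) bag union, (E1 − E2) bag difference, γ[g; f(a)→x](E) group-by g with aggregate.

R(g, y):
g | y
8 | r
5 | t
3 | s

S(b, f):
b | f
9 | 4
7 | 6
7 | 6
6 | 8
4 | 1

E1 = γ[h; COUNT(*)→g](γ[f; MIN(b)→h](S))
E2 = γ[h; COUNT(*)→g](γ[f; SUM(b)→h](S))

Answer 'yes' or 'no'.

E1 per-node cardinality:
  S → 5
  γ[f; MIN(b)→h](S) → 4
  γ[h; COUNT(*)→g](γ[f; MIN(b)→h](S)) → 4
E2 per-node cardinality:
  S → 5
  γ[f; SUM(b)→h](S) → 4
  γ[h; COUNT(*)→g](γ[f; SUM(b)→h](S)) → 4

E1 result:
h | g
4 | 1
6 | 1
7 | 1
9 | 1
E2 result:
h | g
4 | 1
6 | 1
9 | 1
14 | 1
Witness: (7, 1) appears 1× in E1 but 0× in E2.

no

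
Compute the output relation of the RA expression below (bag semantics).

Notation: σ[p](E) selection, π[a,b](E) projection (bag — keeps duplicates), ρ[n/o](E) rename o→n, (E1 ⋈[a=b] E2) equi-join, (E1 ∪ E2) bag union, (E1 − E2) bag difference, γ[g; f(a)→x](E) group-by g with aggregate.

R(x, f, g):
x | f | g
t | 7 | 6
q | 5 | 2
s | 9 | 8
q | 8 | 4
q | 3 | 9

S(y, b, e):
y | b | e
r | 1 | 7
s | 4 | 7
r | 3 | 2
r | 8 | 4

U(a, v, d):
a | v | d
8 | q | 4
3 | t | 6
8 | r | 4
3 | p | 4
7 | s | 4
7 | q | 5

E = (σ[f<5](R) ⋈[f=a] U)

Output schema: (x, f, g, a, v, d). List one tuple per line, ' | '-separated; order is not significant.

Subexpression sizes:
  R → 5
  σ[f<5](R) → 1
  U → 6
  (σ[f<5](R) ⋈[f=a] U) → 2

== RESULT ==
x | f | g | a | v | d
q | 3 | 9 | 3 | p | 4
q | 3 | 9 | 3 | t | 6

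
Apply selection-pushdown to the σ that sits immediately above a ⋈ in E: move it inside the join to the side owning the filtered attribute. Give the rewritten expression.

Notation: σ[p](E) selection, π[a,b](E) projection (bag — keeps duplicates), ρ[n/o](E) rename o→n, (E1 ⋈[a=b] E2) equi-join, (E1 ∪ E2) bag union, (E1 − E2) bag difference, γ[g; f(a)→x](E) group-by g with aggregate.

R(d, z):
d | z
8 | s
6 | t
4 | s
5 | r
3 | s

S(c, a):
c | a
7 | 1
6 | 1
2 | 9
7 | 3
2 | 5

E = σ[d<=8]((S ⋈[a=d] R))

σ filters on d, owned by the right side.
E' = (S ⋈[a=d] σ[d<=8](R))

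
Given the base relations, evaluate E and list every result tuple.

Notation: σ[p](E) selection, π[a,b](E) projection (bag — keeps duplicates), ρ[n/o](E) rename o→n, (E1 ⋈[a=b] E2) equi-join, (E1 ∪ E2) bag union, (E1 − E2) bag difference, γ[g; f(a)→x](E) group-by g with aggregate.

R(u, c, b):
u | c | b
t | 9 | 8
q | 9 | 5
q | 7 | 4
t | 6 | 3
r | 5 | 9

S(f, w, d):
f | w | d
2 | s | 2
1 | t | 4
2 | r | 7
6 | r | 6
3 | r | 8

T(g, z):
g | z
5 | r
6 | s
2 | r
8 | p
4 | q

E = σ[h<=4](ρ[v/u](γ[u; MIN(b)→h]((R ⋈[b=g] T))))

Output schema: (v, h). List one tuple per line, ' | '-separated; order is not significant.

Subexpression sizes:
  R → 5
  T → 5
  (R ⋈[b=g] T) → 3
  γ[u; MIN(b)→h]((R ⋈[b=g] T)) → 2
  ρ[v/u](γ[u; MIN(b)→h]((R ⋈[b=g] T))) → 2
  σ[h<=4](ρ[v/u](γ[u; MIN(b)→h]((R ⋈[b=g] T)))) → 1

== RESULT ==
v | h
q | 4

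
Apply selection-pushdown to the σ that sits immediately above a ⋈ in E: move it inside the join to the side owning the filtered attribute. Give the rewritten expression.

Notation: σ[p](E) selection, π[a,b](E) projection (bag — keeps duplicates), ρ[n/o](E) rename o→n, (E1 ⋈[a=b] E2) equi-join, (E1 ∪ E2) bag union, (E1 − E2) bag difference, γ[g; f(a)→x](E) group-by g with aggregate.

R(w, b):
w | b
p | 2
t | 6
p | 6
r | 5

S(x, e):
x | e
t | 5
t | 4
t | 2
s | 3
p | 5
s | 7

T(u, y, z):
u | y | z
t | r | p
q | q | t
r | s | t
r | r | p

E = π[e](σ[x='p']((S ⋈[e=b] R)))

σ filters on x, owned by the left side.
E' = π[e]((σ[x='p'](S) ⋈[e=b] R))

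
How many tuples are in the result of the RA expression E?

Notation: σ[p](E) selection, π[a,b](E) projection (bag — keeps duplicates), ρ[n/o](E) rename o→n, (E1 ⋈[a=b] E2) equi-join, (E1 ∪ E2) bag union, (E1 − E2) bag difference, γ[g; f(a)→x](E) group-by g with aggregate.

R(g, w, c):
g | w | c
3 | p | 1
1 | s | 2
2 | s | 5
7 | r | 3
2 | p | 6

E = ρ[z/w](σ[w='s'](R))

Subexpression sizes:
  R → 5
  σ[w='s'](R) → 2
  ρ[z/w](σ[w='s'](R)) → 2

|E| = 2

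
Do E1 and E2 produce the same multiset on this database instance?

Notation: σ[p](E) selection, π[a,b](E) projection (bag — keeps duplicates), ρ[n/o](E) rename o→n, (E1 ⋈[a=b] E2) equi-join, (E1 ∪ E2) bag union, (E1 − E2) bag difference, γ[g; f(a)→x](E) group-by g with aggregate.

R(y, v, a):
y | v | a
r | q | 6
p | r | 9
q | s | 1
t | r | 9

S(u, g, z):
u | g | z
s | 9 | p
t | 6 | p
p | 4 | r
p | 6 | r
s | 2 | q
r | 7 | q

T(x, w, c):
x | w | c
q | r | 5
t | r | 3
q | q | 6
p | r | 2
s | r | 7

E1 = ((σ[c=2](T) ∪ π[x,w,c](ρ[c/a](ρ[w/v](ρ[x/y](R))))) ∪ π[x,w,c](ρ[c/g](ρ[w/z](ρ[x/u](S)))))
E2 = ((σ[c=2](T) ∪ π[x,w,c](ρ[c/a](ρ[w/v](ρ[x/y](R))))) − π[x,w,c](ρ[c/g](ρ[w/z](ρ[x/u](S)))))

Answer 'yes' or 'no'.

E1 per-node cardinality:
  T → 5
  σ[c=2](T) → 1
  R → 4
  ρ[x/y](R) → 4
  ρ[w/v](ρ[x/y](R)) → 4
  ρ[c/a](ρ[w/v](ρ[x/y](R))) → 4
  π[x,w,c](ρ[c/a](ρ[w/v](ρ[x/y](R)))) → 4
  (σ[c=2](T) ∪ π[x,w,c](ρ[c/a](ρ[w/v](ρ[x/y](R))))) → 5
  S → 6
  ρ[x/u](S) → 6
  ρ[w/z](ρ[x/u](S)) → 6
  ρ[c/g](ρ[w/z](ρ[x/u](S))) → 6
  π[x,w,c](ρ[c/g](ρ[w/z](ρ[x/u](S)))) → 6
  ((σ[c=2](T) ∪ π[x,w,c](ρ[c/a](ρ[w/v](ρ[x/y](R))))) ∪ π[x,w,c](ρ[c/g](ρ[w/z](ρ[x/u](S))))) → 11
E2 per-node cardinality:
  T → 5
  σ[c=2](T) → 1
  R → 4
  ρ[x/y](R) → 4
  ρ[w/v](ρ[x/y](R)) → 4
  ρ[c/a](ρ[w/v](ρ[x/y](R))) → 4
  π[x,w,c](ρ[c/a](ρ[w/v](ρ[x/y](R)))) → 4
  (σ[c=2](T) ∪ π[x,w,c](ρ[c/a](ρ[w/v](ρ[x/y](R))))) → 5
  S → 6
  ρ[x/u](S) → 6
  ρ[w/z](ρ[x/u](S)) → 6
  ρ[c/g](ρ[w/z](ρ[x/u](S))) → 6
  π[x,w,c](ρ[c/g](ρ[w/z](ρ[x/u](S)))) → 6
  ((σ[c=2](T) ∪ π[x,w,c](ρ[c/a](ρ[w/v](ρ[x/y](R))))) − π[x,w,c](ρ[c/g](ρ[w/z](ρ[x/u](S))))) → 5

E1 result:
x | w | c
p | r | 2
p | r | 4
p | r | 6
p | r | 9
q | s | 1
r | q | 6
r | q | 7
s | p | 9
s | q | 2
t | p | 6
t | r | 9
E2 result:
x | w | c
p | r | 2
p | r | 9
q | s | 1
r | q | 6
t | r | 9
Witness: ('p', 'r', 4) appears 1× in E1 but 0× in E2.

no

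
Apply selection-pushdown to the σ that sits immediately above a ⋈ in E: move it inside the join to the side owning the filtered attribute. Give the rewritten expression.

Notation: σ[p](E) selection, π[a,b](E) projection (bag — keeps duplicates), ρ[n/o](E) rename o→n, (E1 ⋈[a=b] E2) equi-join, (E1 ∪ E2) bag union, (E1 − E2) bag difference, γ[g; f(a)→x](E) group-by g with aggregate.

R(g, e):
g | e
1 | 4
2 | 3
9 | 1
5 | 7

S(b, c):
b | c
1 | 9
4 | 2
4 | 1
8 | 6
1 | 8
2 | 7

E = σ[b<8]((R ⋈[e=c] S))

σ filters on b, owned by the right side.
E' = (R ⋈[e=c] σ[b<8](S))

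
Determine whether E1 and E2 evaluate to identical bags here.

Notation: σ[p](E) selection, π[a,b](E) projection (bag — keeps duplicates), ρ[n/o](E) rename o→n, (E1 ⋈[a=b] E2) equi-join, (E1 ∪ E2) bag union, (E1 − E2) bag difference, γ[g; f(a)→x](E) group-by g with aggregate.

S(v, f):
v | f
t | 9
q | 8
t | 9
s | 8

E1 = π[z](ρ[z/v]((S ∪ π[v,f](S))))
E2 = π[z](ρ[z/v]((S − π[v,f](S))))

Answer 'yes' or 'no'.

E1 row counts bottom-up:
  S → 4
  S → 4
  π[v,f](S) → 4
  (S ∪ π[v,f](S)) → 8
  ρ[z/v]((S ∪ π[v,f](S))) → 8
  π[z](ρ[z/v]((S ∪ π[v,f](S)))) → 8
E2 row counts bottom-up:
  S → 4
  S → 4
  π[v,f](S) → 4
  (S − π[v,f](S)) → 0
  ρ[z/v]((S − π[v,f](S))) → 0
  π[z](ρ[z/v]((S − π[v,f](S)))) → 0

E1 result:
z
q
q
s
s
t
t
t
t
E2 result:
z
(0 rows)
Witness: ('t',) appears 4× in E1 but 0× in E2.

no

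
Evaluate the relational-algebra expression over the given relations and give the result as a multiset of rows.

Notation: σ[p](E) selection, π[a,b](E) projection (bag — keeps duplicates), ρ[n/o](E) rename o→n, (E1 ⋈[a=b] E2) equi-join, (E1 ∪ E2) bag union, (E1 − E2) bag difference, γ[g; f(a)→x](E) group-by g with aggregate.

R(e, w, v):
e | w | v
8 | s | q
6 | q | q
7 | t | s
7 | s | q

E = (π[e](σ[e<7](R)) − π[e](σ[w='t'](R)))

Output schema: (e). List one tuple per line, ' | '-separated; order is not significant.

Stepwise |·|:
  R → 4
  σ[e<7](R) → 1
  π[e](σ[e<7](R)) → 1
  R → 4
  σ[w='t'](R) → 1
  π[e](σ[w='t'](R)) → 1
  (π[e](σ[e<7](R)) − π[e](σ[w='t'](R))) → 1

== RESULT ==
e
6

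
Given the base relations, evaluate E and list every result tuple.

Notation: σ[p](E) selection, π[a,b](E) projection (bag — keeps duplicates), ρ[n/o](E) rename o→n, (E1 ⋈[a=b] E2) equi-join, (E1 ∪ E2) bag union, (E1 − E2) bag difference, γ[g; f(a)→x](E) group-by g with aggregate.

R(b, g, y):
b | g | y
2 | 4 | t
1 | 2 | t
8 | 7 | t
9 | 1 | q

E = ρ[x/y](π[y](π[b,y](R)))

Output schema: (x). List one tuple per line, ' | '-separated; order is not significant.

Per-node cardinality:
  R → 4
  π[b,y](R) → 4
  π[y](π[b,y](R)) → 4
  ρ[x/y](π[y](π[b,y](R))) → 4

== RESULT ==
x
q
t
t
t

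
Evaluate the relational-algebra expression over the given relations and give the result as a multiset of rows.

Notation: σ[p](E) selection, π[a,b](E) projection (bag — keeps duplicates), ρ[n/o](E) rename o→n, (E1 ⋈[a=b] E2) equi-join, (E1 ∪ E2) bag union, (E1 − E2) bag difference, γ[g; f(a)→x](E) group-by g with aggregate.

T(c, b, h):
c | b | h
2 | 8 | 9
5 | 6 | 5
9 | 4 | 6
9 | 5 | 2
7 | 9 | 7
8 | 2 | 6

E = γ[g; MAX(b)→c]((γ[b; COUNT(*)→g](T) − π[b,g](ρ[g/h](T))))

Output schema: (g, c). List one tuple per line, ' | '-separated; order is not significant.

Per-node cardinality:
  T → 6
  γ[b; COUNT(*)→g](T) → 6
  T → 6
  ρ[g/h](T) → 6
  π[b,g](ρ[g/h](T)) → 6
  (γ[b; COUNT(*)→g](T) − π[b,g](ρ[g/h](T))) → 6
  γ[g; MAX(b)→c]((γ[b; COUNT(*)→g](T) − π[b,g](ρ[g/h](T)))) → 1

== RESULT ==
g | c
1 | 9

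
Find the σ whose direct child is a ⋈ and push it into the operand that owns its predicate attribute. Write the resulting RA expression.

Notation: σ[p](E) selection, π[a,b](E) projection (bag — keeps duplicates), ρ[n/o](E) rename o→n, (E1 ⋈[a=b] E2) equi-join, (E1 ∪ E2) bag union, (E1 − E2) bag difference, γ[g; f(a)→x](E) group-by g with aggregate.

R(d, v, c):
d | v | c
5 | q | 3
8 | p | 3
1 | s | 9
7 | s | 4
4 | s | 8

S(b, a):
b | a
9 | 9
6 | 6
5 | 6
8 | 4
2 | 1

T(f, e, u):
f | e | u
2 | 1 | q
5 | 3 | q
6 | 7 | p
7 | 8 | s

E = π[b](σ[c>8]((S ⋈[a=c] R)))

σ filters on c, owned by the right side.
E' = π[b]((S ⋈[a=c] σ[c>8](R)))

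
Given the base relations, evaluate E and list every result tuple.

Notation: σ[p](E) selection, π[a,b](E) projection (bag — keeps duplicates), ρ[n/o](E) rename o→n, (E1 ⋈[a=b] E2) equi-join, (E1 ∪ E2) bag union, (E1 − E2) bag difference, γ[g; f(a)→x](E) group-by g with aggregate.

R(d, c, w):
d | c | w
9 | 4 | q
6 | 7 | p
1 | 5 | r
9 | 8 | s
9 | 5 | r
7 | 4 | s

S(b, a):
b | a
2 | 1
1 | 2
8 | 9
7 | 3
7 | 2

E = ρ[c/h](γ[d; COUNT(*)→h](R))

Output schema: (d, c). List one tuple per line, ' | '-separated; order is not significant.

Per-node cardinality:
  R → 6
  γ[d; COUNT(*)→h](R) → 4
  ρ[c/h](γ[d; COUNT(*)→h](R)) → 4

== RESULT ==
d | c
1 | 1
6 | 1
7 | 1
9 | 3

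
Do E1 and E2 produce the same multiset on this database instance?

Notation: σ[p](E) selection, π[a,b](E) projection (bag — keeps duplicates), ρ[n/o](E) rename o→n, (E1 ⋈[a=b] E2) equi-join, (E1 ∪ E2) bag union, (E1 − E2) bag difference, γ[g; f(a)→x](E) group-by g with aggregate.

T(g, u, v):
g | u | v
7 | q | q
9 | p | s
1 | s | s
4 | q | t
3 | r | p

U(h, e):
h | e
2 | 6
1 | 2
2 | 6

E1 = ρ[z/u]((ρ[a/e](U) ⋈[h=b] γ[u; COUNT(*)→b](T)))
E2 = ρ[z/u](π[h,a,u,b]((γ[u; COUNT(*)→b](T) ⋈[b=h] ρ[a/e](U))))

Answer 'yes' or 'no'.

E1 row counts bottom-up:
  U → 3
  ρ[a/e](U) → 3
  T → 5
  γ[u; COUNT(*)→b](T) → 4
  (ρ[a/e](U) ⋈[h=b] γ[u; COUNT(*)→b](T)) → 5
  ρ[z/u]((ρ[a/e](U) ⋈[h=b] γ[u; COUNT(*)→b](T))) → 5
E2 row counts bottom-up:
  T → 5
  γ[u; COUNT(*)→b](T) → 4
  U → 3
  ρ[a/e](U) → 3
  (γ[u; COUNT(*)→b](T) ⋈[b=h] ρ[a/e](U)) → 5
  π[h,a,u,b]((γ[u; COUNT(*)→b](T) ⋈[b=h] ρ[a/e](U))) → 5
  ρ[z/u](π[h,a,u,b]((γ[u; COUNT(*)→b](T) ⋈[b=h] ρ[a/e](U)))) → 5

E1 and E2 produce the same multiset:
h | a | z | b
1 | 2 | p | 1
1 | 2 | r | 1
1 | 2 | s | 1
2 | 6 | q | 2
2 | 6 | q | 2

yes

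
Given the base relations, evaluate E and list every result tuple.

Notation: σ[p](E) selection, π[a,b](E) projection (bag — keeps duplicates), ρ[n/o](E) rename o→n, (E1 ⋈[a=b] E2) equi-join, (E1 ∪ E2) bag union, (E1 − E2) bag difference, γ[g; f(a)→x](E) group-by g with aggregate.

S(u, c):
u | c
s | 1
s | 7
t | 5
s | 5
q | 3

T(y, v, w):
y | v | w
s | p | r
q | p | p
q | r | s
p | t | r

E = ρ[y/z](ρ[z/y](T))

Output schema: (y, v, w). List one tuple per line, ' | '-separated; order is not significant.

Subexpression sizes:
  T → 4
  ρ[z/y](T) → 4
  ρ[y/z](ρ[z/y](T)) → 4

== RESULT ==
y | v | w
p | t | r
q | p | p
q | r | s
s | p | r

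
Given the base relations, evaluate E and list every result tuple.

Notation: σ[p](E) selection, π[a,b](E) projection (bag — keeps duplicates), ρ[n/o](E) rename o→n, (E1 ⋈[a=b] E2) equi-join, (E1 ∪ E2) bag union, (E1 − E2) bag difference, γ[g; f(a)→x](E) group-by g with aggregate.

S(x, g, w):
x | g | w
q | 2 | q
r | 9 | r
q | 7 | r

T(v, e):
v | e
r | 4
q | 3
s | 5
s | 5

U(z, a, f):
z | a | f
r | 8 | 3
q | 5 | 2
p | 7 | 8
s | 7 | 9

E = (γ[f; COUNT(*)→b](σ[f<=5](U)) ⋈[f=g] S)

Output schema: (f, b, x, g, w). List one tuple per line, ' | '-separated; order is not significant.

Per-node cardinality:
  U → 4
  σ[f<=5](U) → 2
  γ[f; COUNT(*)→b](σ[f<=5](U)) → 2
  S → 3
  (γ[f; COUNT(*)→b](σ[f<=5](U)) ⋈[f=g] S) → 1

== RESULT ==
f | b | x | g | w
2 | 1 | q | 2 | q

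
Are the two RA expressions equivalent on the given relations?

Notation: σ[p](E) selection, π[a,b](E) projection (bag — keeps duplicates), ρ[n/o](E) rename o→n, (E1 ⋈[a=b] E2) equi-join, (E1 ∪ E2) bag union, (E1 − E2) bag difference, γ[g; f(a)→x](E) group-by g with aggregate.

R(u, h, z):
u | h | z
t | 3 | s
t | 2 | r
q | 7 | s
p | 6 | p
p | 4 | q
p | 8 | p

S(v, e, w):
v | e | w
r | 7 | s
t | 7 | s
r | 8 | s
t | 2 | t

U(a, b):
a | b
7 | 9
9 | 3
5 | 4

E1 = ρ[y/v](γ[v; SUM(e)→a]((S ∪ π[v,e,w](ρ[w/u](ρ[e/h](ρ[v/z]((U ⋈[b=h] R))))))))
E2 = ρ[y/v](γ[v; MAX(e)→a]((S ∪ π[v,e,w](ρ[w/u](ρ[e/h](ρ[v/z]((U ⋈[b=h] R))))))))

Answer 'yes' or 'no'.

E1 per-node cardinality:
  S → 4
  U → 3
  R → 6
  (U ⋈[b=h] R) → 2
  ρ[v/z]((U ⋈[b=h] R)) → 2
  ρ[e/h](ρ[v/z]((U ⋈[b=h] R))) → 2
  ρ[w/u](ρ[e/h](ρ[v/z]((U ⋈[b=h] R)))) → 2
  π[v,e,w](ρ[w/u](ρ[e/h](ρ[v/z]((U ⋈[b=h] R))))) → 2
  (S ∪ π[v,e,w](ρ[w/u](ρ[e/h](ρ[v/z]((U ⋈[b=h] R)))))) → 6
  γ[v; SUM(e)→a]((S ∪ π[v,e,w](ρ[w/u](ρ[e/h](ρ[v/z]((U ⋈[b=h] R))))))) → 4
  ρ[y/v](γ[v; SUM(e)→a]((S ∪ π[v,e,w](ρ[w/u](ρ[e/h](ρ[v/z]((U ⋈[b=h] R)))))))) → 4
E2 per-node cardinality:
  S → 4
  U → 3
  R → 6
  (U ⋈[b=h] R) → 2
  ρ[v/z]((U ⋈[b=h] R)) → 2
  ρ[e/h](ρ[v/z]((U ⋈[b=h] R))) → 2
  ρ[w/u](ρ[e/h](ρ[v/z]((U ⋈[b=h] R)))) → 2
  π[v,e,w](ρ[w/u](ρ[e/h](ρ[v/z]((U ⋈[b=h] R))))) → 2
  (S ∪ π[v,e,w](ρ[w/u](ρ[e/h](ρ[v/z]((U ⋈[b=h] R)))))) → 6
  γ[v; MAX(e)→a]((S ∪ π[v,e,w](ρ[w/u](ρ[e/h](ρ[v/z]((U ⋈[b=h] R))))))) → 4
  ρ[y/v](γ[v; MAX(e)→a]((S ∪ π[v,e,w](ρ[w/u](ρ[e/h](ρ[v/z]((U ⋈[b=h] R)))))))) → 4

E1 result:
y | a
q | 4
r | 15
s | 3
t | 9
E2 result:
y | a
q | 4
r | 8
s | 3
t | 7
Witness: ('t', 7) appears 0× in E1 but 1× in E2.

no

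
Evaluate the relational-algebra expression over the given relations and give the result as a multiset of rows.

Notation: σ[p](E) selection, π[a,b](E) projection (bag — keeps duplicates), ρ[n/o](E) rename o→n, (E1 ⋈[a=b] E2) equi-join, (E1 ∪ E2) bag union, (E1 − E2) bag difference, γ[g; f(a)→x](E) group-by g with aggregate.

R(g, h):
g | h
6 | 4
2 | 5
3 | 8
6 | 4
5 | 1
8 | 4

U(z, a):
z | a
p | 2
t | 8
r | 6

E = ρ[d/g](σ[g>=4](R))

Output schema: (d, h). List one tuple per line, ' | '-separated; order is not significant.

Row counts bottom-up:
  R → 6
  σ[g>=4](R) → 4
  ρ[d/g](σ[g>=4](R)) → 4

== RESULT ==
d | h
5 | 1
6 | 4
6 | 4
8 | 4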